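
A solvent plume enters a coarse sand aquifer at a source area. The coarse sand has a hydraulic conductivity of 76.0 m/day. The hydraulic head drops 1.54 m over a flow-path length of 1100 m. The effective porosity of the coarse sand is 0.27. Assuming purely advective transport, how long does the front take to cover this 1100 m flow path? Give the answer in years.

7.64

Hydraulic gradient i = Δh / L = 1.54 / 1100 = 0.001400.
Darcy flux q = K · i = 76.00 × 0.001400 = 0.1064 m/day.
Seepage velocity v = q / n_e = 0.1064 / 0.27 = 0.3941 m/day.
Travel time t = L / v = 1100 / 0.3941 = 2791 days = 7.642 years.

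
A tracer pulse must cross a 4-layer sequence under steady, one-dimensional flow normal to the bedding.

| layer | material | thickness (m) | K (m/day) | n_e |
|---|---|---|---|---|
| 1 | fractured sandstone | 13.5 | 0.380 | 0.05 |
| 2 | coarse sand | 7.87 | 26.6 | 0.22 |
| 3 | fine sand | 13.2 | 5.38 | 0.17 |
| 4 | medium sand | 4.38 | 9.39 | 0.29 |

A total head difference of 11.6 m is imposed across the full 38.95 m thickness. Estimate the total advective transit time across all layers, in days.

19.8

With flow normal to the layers, continuity requires the same specific discharge q through every layer.
Σ(b_i/K_i) = 13.5/0.380 + 7.87/26.6 + 13.2/5.38 + 4.38/9.39 = 38.74 d.
q = Δh / Σ(b_i/K_i) = 11.6 / 38.74 = 0.2994 m/day.
In each layer the seepage velocity is v_i = q/n_i, so the layer transit time is t_i = b_i·n_i / q:
  layer 1 (fractured sandstone): t_1 = 13.5 × 0.05 / 0.2994 = 2.254 d
  layer 2 (coarse sand): t_2 = 7.87 × 0.22 / 0.2994 = 5.783 d
  layer 3 (fine sand): t_3 = 13.2 × 0.17 / 0.2994 = 7.495 d
  layer 4 (medium sand): t_4 = 4.38 × 0.29 / 0.2994 = 4.242 d
Total t = Σ t_i = 19.77 days.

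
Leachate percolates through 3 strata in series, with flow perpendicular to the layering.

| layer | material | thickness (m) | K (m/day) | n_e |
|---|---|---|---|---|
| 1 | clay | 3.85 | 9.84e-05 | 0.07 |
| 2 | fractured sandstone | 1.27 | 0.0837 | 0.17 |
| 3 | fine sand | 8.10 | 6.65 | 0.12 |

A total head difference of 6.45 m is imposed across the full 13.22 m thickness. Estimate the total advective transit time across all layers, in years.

With flow normal to the layers, continuity requires the same specific discharge q through every layer.
Σ(b_i/K_i) = 3.85/9.84e-05 + 1.27/0.0837 + 8.10/6.65 = 39142 d.
q = Δh / Σ(b_i/K_i) = 6.45 / 39142 = 0.0001648 m/day.
In each layer the seepage velocity is v_i = q/n_i, so the layer transit time is t_i = b_i·n_i / q:
  layer 1 (clay): t_1 = 3.85 × 0.07 / 0.0001648 = 1635 d
  layer 2 (fractured sandstone): t_2 = 1.27 × 0.17 / 0.0001648 = 1310 d
  layer 3 (fine sand): t_3 = 8.10 × 0.12 / 0.0001648 = 5899 d
Total t = Σ t_i = 8844 days = 24.21 years.

24.2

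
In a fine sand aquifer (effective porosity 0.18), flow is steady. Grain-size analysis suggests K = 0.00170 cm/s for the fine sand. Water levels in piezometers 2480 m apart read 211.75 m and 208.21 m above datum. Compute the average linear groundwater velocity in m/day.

0.0116

Convert K: 0.00170 cm/s × 864 = 1.469 m/day.
Hydraulic gradient i = (211.75 − 208.21) / 2480 = 3.54 / 2480 = 0.001427.
Darcy flux q = K · i = 1.469 × 0.001427 = 0.002097 m/day.
Seepage velocity v = q / n_e = 0.002097 / 0.18 = 0.01165 m/day.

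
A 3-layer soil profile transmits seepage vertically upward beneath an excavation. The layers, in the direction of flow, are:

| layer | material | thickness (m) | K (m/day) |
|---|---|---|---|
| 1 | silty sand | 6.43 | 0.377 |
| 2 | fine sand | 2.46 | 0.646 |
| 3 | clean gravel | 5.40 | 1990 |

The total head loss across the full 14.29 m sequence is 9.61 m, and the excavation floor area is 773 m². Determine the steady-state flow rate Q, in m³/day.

356

Flow is perpendicular to layering, so the layers act in series and the equivalent K is the thickness-weighted harmonic mean.
Total thickness L = 6.43 + 2.46 + 5.40 = 14.29 m.
Σ(b_i/K_i) = 6.43/0.377 + 2.46/0.646 + 5.40/1990 = 20.87 d.
K_eq = L / Σ(b_i/K_i) = 14.29 / 20.87 = 0.6848 m/day.
Q = K_eq · A · (Δh/L) = 0.6848 × 773 × (9.61/14.29) = 356.0 m³/day.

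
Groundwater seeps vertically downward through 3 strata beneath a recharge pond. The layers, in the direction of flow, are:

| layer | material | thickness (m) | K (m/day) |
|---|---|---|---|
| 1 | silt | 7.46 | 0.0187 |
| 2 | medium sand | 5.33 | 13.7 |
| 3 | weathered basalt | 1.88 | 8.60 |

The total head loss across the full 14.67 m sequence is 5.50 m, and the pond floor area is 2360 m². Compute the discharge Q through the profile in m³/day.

32.5

Flow is perpendicular to layering, so the layers act in series and the equivalent K is the thickness-weighted harmonic mean.
Total thickness L = 7.46 + 5.33 + 1.88 = 14.67 m.
Σ(b_i/K_i) = 7.46/0.0187 + 5.33/13.7 + 1.88/8.60 = 399.5 d.
K_eq = L / Σ(b_i/K_i) = 14.67 / 399.5 = 0.03672 m/day.
Q = K_eq · A · (Δh/L) = 0.03672 × 2360 × (5.50/14.67) = 32.49 m³/day.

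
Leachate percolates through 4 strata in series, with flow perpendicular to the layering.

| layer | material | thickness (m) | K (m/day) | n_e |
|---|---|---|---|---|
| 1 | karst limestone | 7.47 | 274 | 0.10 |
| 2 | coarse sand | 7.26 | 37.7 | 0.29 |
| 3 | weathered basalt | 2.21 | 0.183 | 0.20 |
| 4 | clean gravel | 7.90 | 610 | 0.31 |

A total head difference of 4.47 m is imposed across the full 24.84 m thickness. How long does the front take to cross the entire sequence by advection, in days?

With flow normal to the layers, continuity requires the same specific discharge q through every layer.
Σ(b_i/K_i) = 7.47/274 + 7.26/37.7 + 2.21/0.183 + 7.90/610 = 12.31 d.
q = Δh / Σ(b_i/K_i) = 4.47 / 12.31 = 0.3631 m/day.
In each layer the seepage velocity is v_i = q/n_i, so the layer transit time is t_i = b_i·n_i / q:
  layer 1 (karst limestone): t_1 = 7.47 × 0.10 / 0.3631 = 2.057 d
  layer 2 (coarse sand): t_2 = 7.26 × 0.29 / 0.3631 = 5.798 d
  layer 3 (weathered basalt): t_3 = 2.21 × 0.20 / 0.3631 = 1.217 d
  layer 4 (clean gravel): t_4 = 7.90 × 0.31 / 0.3631 = 6.744 d
Total t = Σ t_i = 15.82 days.

15.8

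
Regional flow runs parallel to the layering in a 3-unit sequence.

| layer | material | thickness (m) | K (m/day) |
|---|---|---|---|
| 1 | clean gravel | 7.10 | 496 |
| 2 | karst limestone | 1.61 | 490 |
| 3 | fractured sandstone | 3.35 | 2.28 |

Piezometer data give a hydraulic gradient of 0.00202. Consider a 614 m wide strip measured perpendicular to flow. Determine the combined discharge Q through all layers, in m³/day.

Flow is parallel to layering, so each bed carries its own Darcy discharge and the transmissivities add.
Σ(K_i·b_i) = 496×7.10 + 490×1.61 + 2.28×3.35 = 4318 m²/day.
Hydraulic gradient i = 0.00202.
Q = Σ(K_i·b_i) · W · i = 4318 × 614 × 0.002020 = 5356 m³/day.

5360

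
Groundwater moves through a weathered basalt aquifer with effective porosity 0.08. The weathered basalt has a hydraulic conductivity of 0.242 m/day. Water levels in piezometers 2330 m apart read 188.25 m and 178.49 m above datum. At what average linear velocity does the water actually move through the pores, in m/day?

0.0127

Hydraulic gradient i = (188.25 − 178.49) / 2330 = 9.76 / 2330 = 0.004189.
Darcy flux q = K · i = 0.2420 × 0.004189 = 0.001014 m/day.
Seepage velocity v = q / n_e = 0.001014 / 0.08 = 0.01267 m/day.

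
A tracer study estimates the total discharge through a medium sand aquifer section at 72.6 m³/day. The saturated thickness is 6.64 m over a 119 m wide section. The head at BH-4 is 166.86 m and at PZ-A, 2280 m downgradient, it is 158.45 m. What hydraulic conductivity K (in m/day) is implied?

24.9

Cross-sectional area A = 119 × 6.64 = 790.2 m².
Hydraulic gradient i = (166.86 − 158.45) / 2280 = 8.41 / 2280 = 0.003689.
From Q = K·A·i, K = Q / (A·i) = 72.6 / (790.2 × 0.003689) = 24.91 m/day.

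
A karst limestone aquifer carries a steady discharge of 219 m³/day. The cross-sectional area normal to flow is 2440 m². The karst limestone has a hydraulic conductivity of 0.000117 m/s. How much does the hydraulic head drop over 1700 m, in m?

Convert K: 0.000117 m/s × 86400 = 10.11 m/day.
From Q = K·A·i, i = Q / (K·A) = 219 / (10.11 × 2440) = 0.008879.
Head loss Δh = i · L = 0.008879 × 1700 = 15.09 m.

15.1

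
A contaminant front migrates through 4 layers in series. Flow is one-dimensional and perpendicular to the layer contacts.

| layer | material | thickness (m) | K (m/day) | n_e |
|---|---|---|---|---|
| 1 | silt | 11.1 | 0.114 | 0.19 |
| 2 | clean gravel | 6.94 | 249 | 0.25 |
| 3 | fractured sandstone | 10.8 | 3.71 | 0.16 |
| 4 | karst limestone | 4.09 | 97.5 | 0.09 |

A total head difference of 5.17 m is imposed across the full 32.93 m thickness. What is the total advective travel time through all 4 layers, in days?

With flow normal to the layers, continuity requires the same specific discharge q through every layer.
Σ(b_i/K_i) = 11.1/0.114 + 6.94/249 + 10.8/3.71 + 4.09/97.5 = 100.3 d.
q = Δh / Σ(b_i/K_i) = 5.17 / 100.3 = 0.05152 m/day.
In each layer the seepage velocity is v_i = q/n_i, so the layer transit time is t_i = b_i·n_i / q:
  layer 1 (silt): t_1 = 11.1 × 0.19 / 0.05152 = 40.94 d
  layer 2 (clean gravel): t_2 = 6.94 × 0.25 / 0.05152 = 33.68 d
  layer 3 (fractured sandstone): t_3 = 10.8 × 0.16 / 0.05152 = 33.54 d
  layer 4 (karst limestone): t_4 = 4.09 × 0.09 / 0.05152 = 7.145 d
Total t = Σ t_i = 115.3 days.

115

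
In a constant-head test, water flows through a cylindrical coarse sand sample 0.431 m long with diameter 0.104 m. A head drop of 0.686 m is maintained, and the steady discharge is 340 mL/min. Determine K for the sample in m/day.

Cross-sectional area A = π·(d/2)² = π × (0.104/2)² = 0.008495 m².
Convert discharge: 340 mL/min = 5.667e-06 m³/s.
Darcy's law rearranged: K = Q·L / (A·Δh) = 5.667e-06 × 0.431 / (0.008495 × 0.686) = 0.0004191 m/s = 36.21 m/day.

36.2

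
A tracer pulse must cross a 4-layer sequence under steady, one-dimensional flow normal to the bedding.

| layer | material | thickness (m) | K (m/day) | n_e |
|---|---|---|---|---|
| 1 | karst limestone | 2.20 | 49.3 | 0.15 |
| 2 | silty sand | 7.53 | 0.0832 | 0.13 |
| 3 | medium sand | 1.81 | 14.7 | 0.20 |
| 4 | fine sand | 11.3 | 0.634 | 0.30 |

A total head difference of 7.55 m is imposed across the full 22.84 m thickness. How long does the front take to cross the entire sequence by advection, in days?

With flow normal to the layers, continuity requires the same specific discharge q through every layer.
Σ(b_i/K_i) = 2.20/49.3 + 7.53/0.0832 + 1.81/14.7 + 11.3/0.634 = 108.5 d.
q = Δh / Σ(b_i/K_i) = 7.55 / 108.5 = 0.06959 m/day.
In each layer the seepage velocity is v_i = q/n_i, so the layer transit time is t_i = b_i·n_i / q:
  layer 1 (karst limestone): t_1 = 2.20 × 0.15 / 0.06959 = 4.742 d
  layer 2 (silty sand): t_2 = 7.53 × 0.13 / 0.06959 = 14.07 d
  layer 3 (medium sand): t_3 = 1.81 × 0.20 / 0.06959 = 5.202 d
  layer 4 (fine sand): t_4 = 11.3 × 0.30 / 0.06959 = 48.72 d
Total t = Σ t_i = 72.73 days.

72.7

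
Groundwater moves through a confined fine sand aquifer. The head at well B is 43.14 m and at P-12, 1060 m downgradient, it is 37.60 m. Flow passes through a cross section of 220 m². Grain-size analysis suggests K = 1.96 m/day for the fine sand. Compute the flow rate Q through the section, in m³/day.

2.25

Hydraulic gradient i = (43.14 − 37.60) / 1060 = 5.54 / 1060 = 0.005226.
Darcy's law: Q = K · A · i = 1.960 × 220.0 × 0.005226 = 2.254 m³/day.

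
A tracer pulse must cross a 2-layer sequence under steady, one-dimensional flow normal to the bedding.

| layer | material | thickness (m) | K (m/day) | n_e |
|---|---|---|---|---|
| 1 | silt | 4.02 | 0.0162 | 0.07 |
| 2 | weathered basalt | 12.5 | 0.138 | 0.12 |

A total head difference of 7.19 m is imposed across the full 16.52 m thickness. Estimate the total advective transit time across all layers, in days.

83.9

With flow normal to the layers, continuity requires the same specific discharge q through every layer.
Σ(b_i/K_i) = 4.02/0.0162 + 12.5/0.138 = 338.7 d.
q = Δh / Σ(b_i/K_i) = 7.19 / 338.7 = 0.02123 m/day.
In each layer the seepage velocity is v_i = q/n_i, so the layer transit time is t_i = b_i·n_i / q:
  layer 1 (silt): t_1 = 4.02 × 0.07 / 0.02123 = 13.26 d
  layer 2 (weathered basalt): t_2 = 12.5 × 0.12 / 0.02123 = 70.67 d
Total t = Σ t_i = 83.92 days.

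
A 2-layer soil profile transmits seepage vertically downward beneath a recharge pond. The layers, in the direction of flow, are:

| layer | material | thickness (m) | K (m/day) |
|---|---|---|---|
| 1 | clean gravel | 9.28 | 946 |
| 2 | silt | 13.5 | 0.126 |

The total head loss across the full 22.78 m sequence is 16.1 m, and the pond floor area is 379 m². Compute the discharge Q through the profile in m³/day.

56.9

Flow is perpendicular to layering, so the layers act in series and the equivalent K is the thickness-weighted harmonic mean.
Total thickness L = 9.28 + 13.5 = 22.78 m.
Σ(b_i/K_i) = 9.28/946 + 13.5/0.126 = 107.2 d.
K_eq = L / Σ(b_i/K_i) = 22.78 / 107.2 = 0.2126 m/day.
Q = K_eq · A · (Δh/L) = 0.2126 × 379 × (16.1/22.78) = 56.95 m³/day.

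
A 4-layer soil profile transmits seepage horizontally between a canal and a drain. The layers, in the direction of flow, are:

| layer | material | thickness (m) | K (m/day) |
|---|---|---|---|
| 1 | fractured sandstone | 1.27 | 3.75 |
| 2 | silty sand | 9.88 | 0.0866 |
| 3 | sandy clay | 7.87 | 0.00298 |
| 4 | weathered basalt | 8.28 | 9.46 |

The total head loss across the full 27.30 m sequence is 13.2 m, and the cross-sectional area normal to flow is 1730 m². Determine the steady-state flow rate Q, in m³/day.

8.29

Flow is perpendicular to layering, so the layers act in series and the equivalent K is the thickness-weighted harmonic mean.
Total thickness L = 1.27 + 9.88 + 7.87 + 8.28 = 27.30 m.
Σ(b_i/K_i) = 1.27/3.75 + 9.88/0.0866 + 7.87/0.00298 + 8.28/9.46 = 2756 d.
K_eq = L / Σ(b_i/K_i) = 27.30 / 2756 = 0.009905 m/day.
Q = K_eq · A · (Δh/L) = 0.009905 × 1730 × (13.2/27.30) = 8.285 m³/day.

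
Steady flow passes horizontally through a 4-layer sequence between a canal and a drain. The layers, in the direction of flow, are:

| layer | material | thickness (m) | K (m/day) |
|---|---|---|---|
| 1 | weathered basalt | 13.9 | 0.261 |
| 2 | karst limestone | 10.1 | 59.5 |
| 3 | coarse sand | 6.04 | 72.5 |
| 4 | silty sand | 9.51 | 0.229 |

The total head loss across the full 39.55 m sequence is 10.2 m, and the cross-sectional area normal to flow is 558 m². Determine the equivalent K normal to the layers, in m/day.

Flow is perpendicular to layering, so the layers act in series and the equivalent K is the thickness-weighted harmonic mean.
Total thickness L = 13.9 + 10.1 + 6.04 + 9.51 = 39.55 m.
Σ(b_i/K_i) = 13.9/0.261 + 10.1/59.5 + 6.04/72.5 + 9.51/0.229 = 95.04 d.
K_eq = L / Σ(b_i/K_i) = 39.55 / 95.04 = 0.4161 m/day.

0.416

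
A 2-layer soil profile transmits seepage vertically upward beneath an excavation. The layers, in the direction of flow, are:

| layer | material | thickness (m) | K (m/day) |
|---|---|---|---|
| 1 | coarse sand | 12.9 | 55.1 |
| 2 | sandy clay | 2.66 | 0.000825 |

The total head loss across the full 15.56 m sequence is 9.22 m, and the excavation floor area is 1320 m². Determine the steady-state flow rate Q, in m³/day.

3.77

Flow is perpendicular to layering, so the layers act in series and the equivalent K is the thickness-weighted harmonic mean.
Total thickness L = 12.9 + 2.66 = 15.56 m.
Σ(b_i/K_i) = 12.9/55.1 + 2.66/0.000825 = 3224 d.
K_eq = L / Σ(b_i/K_i) = 15.56 / 3224 = 0.004826 m/day.
Q = K_eq · A · (Δh/L) = 0.004826 × 1320 × (9.22/15.56) = 3.774 m³/day.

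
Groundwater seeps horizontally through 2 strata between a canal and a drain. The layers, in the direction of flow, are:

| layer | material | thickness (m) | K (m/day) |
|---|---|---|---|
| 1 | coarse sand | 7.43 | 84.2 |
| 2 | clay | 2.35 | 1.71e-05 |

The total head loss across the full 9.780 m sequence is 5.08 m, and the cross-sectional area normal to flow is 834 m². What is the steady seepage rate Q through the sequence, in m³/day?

Flow is perpendicular to layering, so the layers act in series and the equivalent K is the thickness-weighted harmonic mean.
Total thickness L = 7.43 + 2.35 = 9.780 m.
Σ(b_i/K_i) = 7.43/84.2 + 2.35/1.71e-05 = 1.374e+05 d.
K_eq = L / Σ(b_i/K_i) = 9.780 / 1.374e+05 = 7.117e-05 m/day.
Q = K_eq · A · (Δh/L) = 7.117e-05 × 834 × (5.08/9.780) = 0.03083 m³/day.

0.0308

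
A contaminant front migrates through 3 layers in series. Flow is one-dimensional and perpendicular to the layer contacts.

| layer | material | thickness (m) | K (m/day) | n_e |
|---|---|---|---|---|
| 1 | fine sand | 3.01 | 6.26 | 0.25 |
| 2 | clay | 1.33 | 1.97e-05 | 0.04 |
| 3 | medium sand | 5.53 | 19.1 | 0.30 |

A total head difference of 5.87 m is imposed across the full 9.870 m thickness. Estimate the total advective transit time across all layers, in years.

77.6

With flow normal to the layers, continuity requires the same specific discharge q through every layer.
Σ(b_i/K_i) = 3.01/6.26 + 1.33/1.97e-05 + 5.53/19.1 = 67513 d.
q = Δh / Σ(b_i/K_i) = 5.87 / 67513 = 8.695e-05 m/day.
In each layer the seepage velocity is v_i = q/n_i, so the layer transit time is t_i = b_i·n_i / q:
  layer 1 (fine sand): t_1 = 3.01 × 0.25 / 8.695e-05 = 8655 d
  layer 2 (clay): t_2 = 1.33 × 0.04 / 8.695e-05 = 611.9 d
  layer 3 (medium sand): t_3 = 5.53 × 0.30 / 8.695e-05 = 19081 d
Total t = Σ t_i = 28348 days = 77.61 years.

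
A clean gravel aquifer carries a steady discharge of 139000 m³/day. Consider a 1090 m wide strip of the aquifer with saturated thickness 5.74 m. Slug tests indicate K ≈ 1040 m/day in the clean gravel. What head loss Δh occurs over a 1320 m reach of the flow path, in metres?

Cross-sectional area A = 1090 × 5.74 = 6257 m².
From Q = K·A·i, i = Q / (K·A) = 139000 / (1040 × 6257) = 0.02136.
Head loss Δh = i · L = 0.02136 × 1320 = 28.20 m.

28.2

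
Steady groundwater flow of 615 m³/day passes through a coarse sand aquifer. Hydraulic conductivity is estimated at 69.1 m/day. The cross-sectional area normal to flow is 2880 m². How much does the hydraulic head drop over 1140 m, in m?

3.52

From Q = K·A·i, i = Q / (K·A) = 615 / (69.10 × 2880) = 0.003090.
Head loss Δh = i · L = 0.003090 × 1140 = 3.523 m.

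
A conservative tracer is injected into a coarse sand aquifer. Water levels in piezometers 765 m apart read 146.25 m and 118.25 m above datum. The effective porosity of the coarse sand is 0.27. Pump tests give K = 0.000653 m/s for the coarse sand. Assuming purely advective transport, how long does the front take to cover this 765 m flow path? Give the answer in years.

0.274

Convert K: 0.000653 m/s × 86400 = 56.42 m/day.
Hydraulic gradient i = (146.25 − 118.25) / 765 = 28 / 765 = 0.03660.
Darcy flux q = K · i = 56.42 × 0.03660 = 2.065 m/day.
Seepage velocity v = q / n_e = 2.065 / 0.27 = 7.648 m/day.
Travel time t = L / v = 765 / 7.648 = 100.0 days = 0.2738 years.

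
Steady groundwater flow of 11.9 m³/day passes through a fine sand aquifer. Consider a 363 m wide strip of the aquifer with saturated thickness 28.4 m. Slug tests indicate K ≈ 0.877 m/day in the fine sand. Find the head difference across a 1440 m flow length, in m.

1.90

Cross-sectional area A = 363 × 28.4 = 10309 m².
From Q = K·A·i, i = Q / (K·A) = 11.9 / (0.8770 × 10309) = 0.001316.
Head loss Δh = i · L = 0.001316 × 1440 = 1.895 m.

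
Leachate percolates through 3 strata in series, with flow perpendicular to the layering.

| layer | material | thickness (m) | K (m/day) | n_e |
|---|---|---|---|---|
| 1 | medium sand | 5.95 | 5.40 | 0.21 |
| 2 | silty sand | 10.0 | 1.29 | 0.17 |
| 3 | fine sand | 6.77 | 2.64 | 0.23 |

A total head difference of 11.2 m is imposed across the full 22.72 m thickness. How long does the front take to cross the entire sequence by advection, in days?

4.59

With flow normal to the layers, continuity requires the same specific discharge q through every layer.
Σ(b_i/K_i) = 5.95/5.40 + 10.0/1.29 + 6.77/2.64 = 11.42 d.
q = Δh / Σ(b_i/K_i) = 11.2 / 11.42 = 0.9809 m/day.
In each layer the seepage velocity is v_i = q/n_i, so the layer transit time is t_i = b_i·n_i / q:
  layer 1 (medium sand): t_1 = 5.95 × 0.21 / 0.9809 = 1.274 d
  layer 2 (silty sand): t_2 = 10.0 × 0.17 / 0.9809 = 1.733 d
  layer 3 (fine sand): t_3 = 6.77 × 0.23 / 0.9809 = 1.587 d
Total t = Σ t_i = 4.594 days.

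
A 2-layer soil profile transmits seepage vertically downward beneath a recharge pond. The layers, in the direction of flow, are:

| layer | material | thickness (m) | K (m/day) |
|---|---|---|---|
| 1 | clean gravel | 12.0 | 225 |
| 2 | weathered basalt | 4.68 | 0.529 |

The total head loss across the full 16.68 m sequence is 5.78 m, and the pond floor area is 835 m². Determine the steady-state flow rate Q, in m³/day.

542

Flow is perpendicular to layering, so the layers act in series and the equivalent K is the thickness-weighted harmonic mean.
Total thickness L = 12.0 + 4.68 = 16.68 m.
Σ(b_i/K_i) = 12.0/225 + 4.68/0.529 = 8.900 d.
K_eq = L / Σ(b_i/K_i) = 16.68 / 8.900 = 1.874 m/day.
Q = K_eq · A · (Δh/L) = 1.874 × 835 × (5.78/16.68) = 542.3 m³/day.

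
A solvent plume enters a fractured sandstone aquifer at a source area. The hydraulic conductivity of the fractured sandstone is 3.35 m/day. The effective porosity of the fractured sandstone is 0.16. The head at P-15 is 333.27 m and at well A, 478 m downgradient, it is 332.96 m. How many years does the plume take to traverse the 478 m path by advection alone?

96.4

Hydraulic gradient i = (333.27 − 332.96) / 478 = 0.31 / 478 = 0.0006485.
Darcy flux q = K · i = 3.350 × 0.0006485 = 0.002173 m/day.
Seepage velocity v = q / n_e = 0.002173 / 0.16 = 0.01358 m/day.
Travel time t = L / v = 478 / 0.01358 = 35202 days = 96.38 years.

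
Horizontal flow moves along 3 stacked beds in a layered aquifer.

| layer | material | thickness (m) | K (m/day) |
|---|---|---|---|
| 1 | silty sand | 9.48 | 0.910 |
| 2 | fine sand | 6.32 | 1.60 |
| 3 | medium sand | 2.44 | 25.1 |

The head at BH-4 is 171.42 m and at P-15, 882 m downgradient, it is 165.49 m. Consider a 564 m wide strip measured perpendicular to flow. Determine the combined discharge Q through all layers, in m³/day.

303

Flow is parallel to layering, so each bed carries its own Darcy discharge and the transmissivities add.
Σ(K_i·b_i) = 0.910×9.48 + 1.60×6.32 + 25.1×2.44 = 79.98 m²/day.
Hydraulic gradient i = (171.42 − 165.49) / 882 = 5.93 / 882 = 0.006723.
Q = Σ(K_i·b_i) · W · i = 79.98 × 564 × 0.006723 = 303.3 m³/day.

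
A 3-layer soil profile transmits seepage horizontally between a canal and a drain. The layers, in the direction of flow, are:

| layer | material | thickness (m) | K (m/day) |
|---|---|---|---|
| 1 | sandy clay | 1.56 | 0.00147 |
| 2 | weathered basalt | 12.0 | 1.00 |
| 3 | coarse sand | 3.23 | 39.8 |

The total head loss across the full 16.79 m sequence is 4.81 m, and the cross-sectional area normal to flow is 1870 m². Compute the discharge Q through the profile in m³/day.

8.38

Flow is perpendicular to layering, so the layers act in series and the equivalent K is the thickness-weighted harmonic mean.
Total thickness L = 1.56 + 12.0 + 3.23 = 16.79 m.
Σ(b_i/K_i) = 1.56/0.00147 + 12.0/1.00 + 3.23/39.8 = 1073 d.
K_eq = L / Σ(b_i/K_i) = 16.79 / 1073 = 0.01564 m/day.
Q = K_eq · A · (Δh/L) = 0.01564 × 1870 × (4.81/16.79) = 8.380 m³/day.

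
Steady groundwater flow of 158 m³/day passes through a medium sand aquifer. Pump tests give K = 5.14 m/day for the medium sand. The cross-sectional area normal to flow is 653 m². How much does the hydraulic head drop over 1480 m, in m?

69.7

From Q = K·A·i, i = Q / (K·A) = 158 / (5.140 × 653.0) = 0.04707.
Head loss Δh = i · L = 0.04707 × 1480 = 69.67 m.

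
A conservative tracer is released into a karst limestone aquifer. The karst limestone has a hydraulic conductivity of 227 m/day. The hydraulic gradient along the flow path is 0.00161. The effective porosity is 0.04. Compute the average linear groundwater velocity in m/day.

Hydraulic gradient i = 0.00161.
Darcy flux q = K · i = 227.0 × 0.001610 = 0.3655 m/day.
Seepage velocity v = q / n_e = 0.3655 / 0.04 = 9.137 m/day.

9.14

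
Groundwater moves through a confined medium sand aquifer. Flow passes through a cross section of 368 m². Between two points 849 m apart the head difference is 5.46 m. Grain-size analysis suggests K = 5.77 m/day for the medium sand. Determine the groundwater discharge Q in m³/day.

13.7

Hydraulic gradient i = Δh / L = 5.46 / 849 = 0.006431.
Darcy's law: Q = K · A · i = 5.770 × 368.0 × 0.006431 = 13.66 m³/day.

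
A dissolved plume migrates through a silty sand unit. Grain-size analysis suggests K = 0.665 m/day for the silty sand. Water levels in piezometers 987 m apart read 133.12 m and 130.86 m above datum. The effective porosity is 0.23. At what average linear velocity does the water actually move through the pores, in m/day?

0.00662

Hydraulic gradient i = (133.12 − 130.86) / 987 = 2.26 / 987 = 0.002290.
Darcy flux q = K · i = 0.6650 × 0.002290 = 0.001523 m/day.
Seepage velocity v = q / n_e = 0.001523 / 0.23 = 0.006620 m/day.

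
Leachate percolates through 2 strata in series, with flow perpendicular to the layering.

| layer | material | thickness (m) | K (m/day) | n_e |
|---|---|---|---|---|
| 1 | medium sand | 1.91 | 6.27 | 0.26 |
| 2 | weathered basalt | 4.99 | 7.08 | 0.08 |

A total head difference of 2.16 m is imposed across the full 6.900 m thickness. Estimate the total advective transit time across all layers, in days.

With flow normal to the layers, continuity requires the same specific discharge q through every layer.
Σ(b_i/K_i) = 1.91/6.27 + 4.99/7.08 = 1.009 d.
q = Δh / Σ(b_i/K_i) = 2.16 / 1.009 = 2.140 m/day.
In each layer the seepage velocity is v_i = q/n_i, so the layer transit time is t_i = b_i·n_i / q:
  layer 1 (medium sand): t_1 = 1.91 × 0.26 / 2.140 = 0.2321 d
  layer 2 (weathered basalt): t_2 = 4.99 × 0.08 / 2.140 = 0.1866 d
Total t = Σ t_i = 0.4186 days.

0.419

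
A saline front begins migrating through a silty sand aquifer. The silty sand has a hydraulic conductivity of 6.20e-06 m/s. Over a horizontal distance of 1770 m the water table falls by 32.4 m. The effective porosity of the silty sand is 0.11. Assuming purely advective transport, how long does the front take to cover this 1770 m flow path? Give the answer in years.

Convert K: 6.20e-06 m/s × 86400 = 0.5357 m/day.
Hydraulic gradient i = Δh / L = 32.4 / 1770 = 0.01831.
Darcy flux q = K · i = 0.5357 × 0.01831 = 0.009806 m/day.
Seepage velocity v = q / n_e = 0.009806 / 0.11 = 0.08914 m/day.
Travel time t = L / v = 1770 / 0.08914 = 19856 days = 54.36 years.

54.4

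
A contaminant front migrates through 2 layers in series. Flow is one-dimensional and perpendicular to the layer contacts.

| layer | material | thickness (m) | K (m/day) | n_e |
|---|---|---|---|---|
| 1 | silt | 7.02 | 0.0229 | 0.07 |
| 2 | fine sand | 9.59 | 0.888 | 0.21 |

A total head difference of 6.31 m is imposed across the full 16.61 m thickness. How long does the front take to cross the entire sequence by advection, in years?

With flow normal to the layers, continuity requires the same specific discharge q through every layer.
Σ(b_i/K_i) = 7.02/0.0229 + 9.59/0.888 = 317.3 d.
q = Δh / Σ(b_i/K_i) = 6.31 / 317.3 = 0.01988 m/day.
In each layer the seepage velocity is v_i = q/n_i, so the layer transit time is t_i = b_i·n_i / q:
  layer 1 (silt): t_1 = 7.02 × 0.07 / 0.01988 = 24.71 d
  layer 2 (fine sand): t_2 = 9.59 × 0.21 / 0.01988 = 101.3 d
Total t = Σ t_i = 126.0 days = 0.3450 years.

0.345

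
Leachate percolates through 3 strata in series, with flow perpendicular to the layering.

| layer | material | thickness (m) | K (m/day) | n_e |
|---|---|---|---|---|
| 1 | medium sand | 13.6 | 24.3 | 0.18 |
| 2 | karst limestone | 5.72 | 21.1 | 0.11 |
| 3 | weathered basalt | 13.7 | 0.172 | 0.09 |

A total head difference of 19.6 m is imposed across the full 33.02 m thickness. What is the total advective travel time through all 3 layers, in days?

17.7

With flow normal to the layers, continuity requires the same specific discharge q through every layer.
Σ(b_i/K_i) = 13.6/24.3 + 5.72/21.1 + 13.7/0.172 = 80.48 d.
q = Δh / Σ(b_i/K_i) = 19.6 / 80.48 = 0.2435 m/day.
In each layer the seepage velocity is v_i = q/n_i, so the layer transit time is t_i = b_i·n_i / q:
  layer 1 (medium sand): t_1 = 13.6 × 0.18 / 0.2435 = 10.05 d
  layer 2 (karst limestone): t_2 = 5.72 × 0.11 / 0.2435 = 2.584 d
  layer 3 (weathered basalt): t_3 = 13.7 × 0.09 / 0.2435 = 5.063 d
Total t = Σ t_i = 17.70 days.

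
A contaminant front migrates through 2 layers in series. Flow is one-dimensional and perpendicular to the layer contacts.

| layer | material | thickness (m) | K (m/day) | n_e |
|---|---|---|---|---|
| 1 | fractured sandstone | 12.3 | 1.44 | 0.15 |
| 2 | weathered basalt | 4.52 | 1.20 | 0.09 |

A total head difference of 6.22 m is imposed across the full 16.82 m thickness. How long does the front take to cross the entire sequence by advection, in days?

With flow normal to the layers, continuity requires the same specific discharge q through every layer.
Σ(b_i/K_i) = 12.3/1.44 + 4.52/1.20 = 12.31 d.
q = Δh / Σ(b_i/K_i) = 6.22 / 12.31 = 0.5053 m/day.
In each layer the seepage velocity is v_i = q/n_i, so the layer transit time is t_i = b_i·n_i / q:
  layer 1 (fractured sandstone): t_1 = 12.3 × 0.15 / 0.5053 = 3.651 d
  layer 2 (weathered basalt): t_2 = 4.52 × 0.09 / 0.5053 = 0.8050 d
Total t = Σ t_i = 4.456 days.

4.46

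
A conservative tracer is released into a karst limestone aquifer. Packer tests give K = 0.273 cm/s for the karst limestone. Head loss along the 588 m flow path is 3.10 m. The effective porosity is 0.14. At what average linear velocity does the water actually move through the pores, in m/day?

8.88

Convert K: 0.273 cm/s × 864 = 235.9 m/day.
Hydraulic gradient i = Δh / L = 3.10 / 588 = 0.005272.
Darcy flux q = K · i = 235.9 × 0.005272 = 1.244 m/day.
Seepage velocity v = q / n_e = 1.244 / 0.14 = 8.882 m/day.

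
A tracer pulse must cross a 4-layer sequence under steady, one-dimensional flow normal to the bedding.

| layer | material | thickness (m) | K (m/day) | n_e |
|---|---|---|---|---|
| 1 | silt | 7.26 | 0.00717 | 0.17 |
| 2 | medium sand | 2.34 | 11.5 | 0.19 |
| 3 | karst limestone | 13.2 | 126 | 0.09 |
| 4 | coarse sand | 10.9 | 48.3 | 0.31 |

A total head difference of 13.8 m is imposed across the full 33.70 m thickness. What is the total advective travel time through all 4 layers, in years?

1.26

With flow normal to the layers, continuity requires the same specific discharge q through every layer.
Σ(b_i/K_i) = 7.26/0.00717 + 2.34/11.5 + 13.2/126 + 10.9/48.3 = 1013 d.
q = Δh / Σ(b_i/K_i) = 13.8 / 1013 = 0.01362 m/day.
In each layer the seepage velocity is v_i = q/n_i, so the layer transit time is t_i = b_i·n_i / q:
  layer 1 (silt): t_1 = 7.26 × 0.17 / 0.01362 = 90.61 d
  layer 2 (medium sand): t_2 = 2.34 × 0.19 / 0.01362 = 32.64 d
  layer 3 (karst limestone): t_3 = 13.2 × 0.09 / 0.01362 = 87.21 d
  layer 4 (coarse sand): t_4 = 10.9 × 0.31 / 0.01362 = 248.1 d
Total t = Σ t_i = 458.5 days = 1.255 years.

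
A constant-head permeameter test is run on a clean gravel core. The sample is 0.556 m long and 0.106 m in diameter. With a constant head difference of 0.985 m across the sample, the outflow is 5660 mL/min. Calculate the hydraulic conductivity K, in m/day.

Cross-sectional area A = π·(d/2)² = π × (0.106/2)² = 0.008825 m².
Convert discharge: 5660 mL/min = 9.433e-05 m³/s.
Darcy's law rearranged: K = Q·L / (A·Δh) = 9.433e-05 × 0.556 / (0.008825 × 0.985) = 0.006034 m/s = 521.3 m/day.

521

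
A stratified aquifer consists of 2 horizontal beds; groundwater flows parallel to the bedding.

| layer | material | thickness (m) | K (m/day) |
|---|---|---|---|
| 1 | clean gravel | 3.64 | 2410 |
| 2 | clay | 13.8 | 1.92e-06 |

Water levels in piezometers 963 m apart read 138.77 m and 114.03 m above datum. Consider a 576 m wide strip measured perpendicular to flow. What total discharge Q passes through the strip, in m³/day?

Flow is parallel to layering, so each bed carries its own Darcy discharge and the transmissivities add.
Σ(K_i·b_i) = 2410×3.64 + 1.92e-06×13.8 = 8772 m²/day.
Hydraulic gradient i = (138.77 − 114.03) / 963 = 24.74 / 963 = 0.02569.
Q = Σ(K_i·b_i) · W · i = 8772 × 576 × 0.02569 = 1.298e+05 m³/day.

130000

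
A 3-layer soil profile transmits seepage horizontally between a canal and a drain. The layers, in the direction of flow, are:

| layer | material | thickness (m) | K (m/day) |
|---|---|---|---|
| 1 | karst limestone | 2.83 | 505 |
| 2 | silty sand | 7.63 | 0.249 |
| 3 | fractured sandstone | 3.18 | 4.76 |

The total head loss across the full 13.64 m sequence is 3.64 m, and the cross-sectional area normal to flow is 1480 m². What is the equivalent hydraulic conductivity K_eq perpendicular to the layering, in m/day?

Flow is perpendicular to layering, so the layers act in series and the equivalent K is the thickness-weighted harmonic mean.
Total thickness L = 2.83 + 7.63 + 3.18 = 13.64 m.
Σ(b_i/K_i) = 2.83/505 + 7.63/0.249 + 3.18/4.76 = 31.32 d.
K_eq = L / Σ(b_i/K_i) = 13.64 / 31.32 = 0.4356 m/day.

0.436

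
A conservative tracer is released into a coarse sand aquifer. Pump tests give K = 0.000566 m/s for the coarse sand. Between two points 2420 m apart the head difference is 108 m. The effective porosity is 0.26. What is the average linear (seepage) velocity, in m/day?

Convert K: 0.000566 m/s × 86400 = 48.90 m/day.
Hydraulic gradient i = Δh / L = 108 / 2420 = 0.04463.
Darcy flux q = K · i = 48.90 × 0.04463 = 2.182 m/day.
Seepage velocity v = q / n_e = 2.182 / 0.26 = 8.394 m/day.

8.39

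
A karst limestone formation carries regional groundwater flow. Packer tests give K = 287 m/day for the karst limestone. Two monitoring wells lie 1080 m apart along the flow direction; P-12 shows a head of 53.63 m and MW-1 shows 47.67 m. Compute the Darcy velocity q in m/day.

1.58

Hydraulic gradient i = (53.63 − 47.67) / 1080 = 5.96 / 1080 = 0.005519.
Specific discharge q = K · i = 287.0 × 0.005519 = 1.584 m/day.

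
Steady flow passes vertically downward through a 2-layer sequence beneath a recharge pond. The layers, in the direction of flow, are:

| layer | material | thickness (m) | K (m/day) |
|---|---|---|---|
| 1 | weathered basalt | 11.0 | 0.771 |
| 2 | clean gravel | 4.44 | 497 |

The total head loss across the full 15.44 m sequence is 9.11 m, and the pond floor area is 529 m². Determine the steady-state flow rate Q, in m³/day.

338

Flow is perpendicular to layering, so the layers act in series and the equivalent K is the thickness-weighted harmonic mean.
Total thickness L = 11.0 + 4.44 = 15.44 m.
Σ(b_i/K_i) = 11.0/0.771 + 4.44/497 = 14.28 d.
K_eq = L / Σ(b_i/K_i) = 15.44 / 14.28 = 1.082 m/day.
Q = K_eq · A · (Δh/L) = 1.082 × 529 × (9.11/15.44) = 337.6 m³/day.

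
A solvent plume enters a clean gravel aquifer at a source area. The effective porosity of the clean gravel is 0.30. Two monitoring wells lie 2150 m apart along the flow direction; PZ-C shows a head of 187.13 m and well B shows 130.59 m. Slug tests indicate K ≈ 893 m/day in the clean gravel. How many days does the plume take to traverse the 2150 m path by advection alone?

27.5

Hydraulic gradient i = (187.13 − 130.59) / 2150 = 56.54 / 2150 = 0.02630.
Darcy flux q = K · i = 893.0 × 0.02630 = 23.48 m/day.
Seepage velocity v = q / n_e = 23.48 / 0.30 = 78.28 m/day.
Travel time t = L / v = 2150 / 78.28 = 27.47 days.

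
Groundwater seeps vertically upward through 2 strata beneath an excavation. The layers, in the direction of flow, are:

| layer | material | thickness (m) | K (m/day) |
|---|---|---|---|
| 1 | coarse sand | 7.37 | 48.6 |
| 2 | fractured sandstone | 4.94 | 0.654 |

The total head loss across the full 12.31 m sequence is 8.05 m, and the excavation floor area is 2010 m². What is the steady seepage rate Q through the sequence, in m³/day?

2100

Flow is perpendicular to layering, so the layers act in series and the equivalent K is the thickness-weighted harmonic mean.
Total thickness L = 7.37 + 4.94 = 12.31 m.
Σ(b_i/K_i) = 7.37/48.6 + 4.94/0.654 = 7.705 d.
K_eq = L / Σ(b_i/K_i) = 12.31 / 7.705 = 1.598 m/day.
Q = K_eq · A · (Δh/L) = 1.598 × 2010 × (8.05/12.31) = 2100 m³/day.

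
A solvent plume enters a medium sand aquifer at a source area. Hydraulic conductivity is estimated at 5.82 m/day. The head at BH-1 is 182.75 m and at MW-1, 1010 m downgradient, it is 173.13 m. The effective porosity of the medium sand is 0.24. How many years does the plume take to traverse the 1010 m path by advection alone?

Hydraulic gradient i = (182.75 − 173.13) / 1010 = 9.62 / 1010 = 0.009525.
Darcy flux q = K · i = 5.820 × 0.009525 = 0.05543 m/day.
Seepage velocity v = q / n_e = 0.05543 / 0.24 = 0.2310 m/day.
Travel time t = L / v = 1010 / 0.2310 = 4373 days = 11.97 years.

12.0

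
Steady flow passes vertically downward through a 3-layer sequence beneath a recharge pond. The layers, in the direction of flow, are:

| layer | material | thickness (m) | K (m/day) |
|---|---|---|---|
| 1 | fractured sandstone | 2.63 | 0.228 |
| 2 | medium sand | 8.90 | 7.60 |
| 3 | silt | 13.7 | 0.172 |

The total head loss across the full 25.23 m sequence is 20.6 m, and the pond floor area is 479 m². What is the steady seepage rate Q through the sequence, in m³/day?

107

Flow is perpendicular to layering, so the layers act in series and the equivalent K is the thickness-weighted harmonic mean.
Total thickness L = 2.63 + 8.90 + 13.7 = 25.23 m.
Σ(b_i/K_i) = 2.63/0.228 + 8.90/7.60 + 13.7/0.172 = 92.36 d.
K_eq = L / Σ(b_i/K_i) = 25.23 / 92.36 = 0.2732 m/day.
Q = K_eq · A · (Δh/L) = 0.2732 × 479 × (20.6/25.23) = 106.8 m³/day.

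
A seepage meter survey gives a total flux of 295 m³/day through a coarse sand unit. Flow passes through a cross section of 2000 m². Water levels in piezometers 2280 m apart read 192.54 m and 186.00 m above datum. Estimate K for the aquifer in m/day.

Hydraulic gradient i = (192.54 − 186.00) / 2280 = 6.54 / 2280 = 0.002868.
From Q = K·A·i, K = Q / (A·i) = 295 / (2000 × 0.002868) = 51.42 m/day.

51.4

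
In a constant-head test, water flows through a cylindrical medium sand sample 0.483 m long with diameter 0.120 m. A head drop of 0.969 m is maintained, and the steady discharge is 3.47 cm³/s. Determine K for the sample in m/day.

13.2

Cross-sectional area A = π·(d/2)² = π × (0.120/2)² = 0.01131 m².
Convert discharge: 3.47 cm³/s = 3.470e-06 m³/s.
Darcy's law rearranged: K = Q·L / (A·Δh) = 3.470e-06 × 0.483 / (0.01131 × 0.969) = 0.0001529 m/s = 13.21 m/day.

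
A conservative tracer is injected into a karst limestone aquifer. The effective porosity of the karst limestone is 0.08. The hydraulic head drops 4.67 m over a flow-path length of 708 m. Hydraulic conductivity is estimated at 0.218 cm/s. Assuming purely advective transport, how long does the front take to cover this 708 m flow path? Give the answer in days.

Convert K: 0.218 cm/s × 864 = 188.4 m/day.
Hydraulic gradient i = Δh / L = 4.67 / 708 = 0.006596.
Darcy flux q = K · i = 188.4 × 0.006596 = 1.242 m/day.
Seepage velocity v = q / n_e = 1.242 / 0.08 = 15.53 m/day.
Travel time t = L / v = 708 / 15.53 = 45.59 days.

45.6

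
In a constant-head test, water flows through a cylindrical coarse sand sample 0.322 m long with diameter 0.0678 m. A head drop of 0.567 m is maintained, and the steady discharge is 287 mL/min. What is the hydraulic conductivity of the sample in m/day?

Cross-sectional area A = π·(d/2)² = π × (0.0678/2)² = 0.003610 m².
Convert discharge: 287 mL/min = 4.783e-06 m³/s.
Darcy's law rearranged: K = Q·L / (A·Δh) = 4.783e-06 × 0.322 / (0.003610 × 0.567) = 0.0007524 m/s = 65.01 m/day.

65.0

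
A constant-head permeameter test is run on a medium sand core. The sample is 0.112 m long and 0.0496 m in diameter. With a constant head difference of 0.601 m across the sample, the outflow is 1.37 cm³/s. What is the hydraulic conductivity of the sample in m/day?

11.4

Cross-sectional area A = π·(d/2)² = π × (0.0496/2)² = 0.001932 m².
Convert discharge: 1.37 cm³/s = 1.370e-06 m³/s.
Darcy's law rearranged: K = Q·L / (A·Δh) = 1.370e-06 × 0.112 / (0.001932 × 0.601) = 0.0001321 m/s = 11.42 m/day.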